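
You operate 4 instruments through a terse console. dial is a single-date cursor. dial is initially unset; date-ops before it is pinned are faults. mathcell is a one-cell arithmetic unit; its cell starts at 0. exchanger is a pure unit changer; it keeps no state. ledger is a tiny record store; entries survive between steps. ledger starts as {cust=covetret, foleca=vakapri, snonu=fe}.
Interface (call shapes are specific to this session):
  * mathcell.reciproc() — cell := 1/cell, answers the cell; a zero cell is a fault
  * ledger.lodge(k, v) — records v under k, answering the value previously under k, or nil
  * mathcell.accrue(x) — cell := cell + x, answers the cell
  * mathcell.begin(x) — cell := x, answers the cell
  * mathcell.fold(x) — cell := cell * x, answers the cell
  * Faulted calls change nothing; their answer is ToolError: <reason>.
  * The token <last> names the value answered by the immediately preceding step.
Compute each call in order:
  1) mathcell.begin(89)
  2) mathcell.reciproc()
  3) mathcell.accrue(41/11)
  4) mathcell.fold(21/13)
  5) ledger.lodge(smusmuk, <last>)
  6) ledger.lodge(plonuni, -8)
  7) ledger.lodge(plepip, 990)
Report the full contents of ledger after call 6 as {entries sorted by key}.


Answer: {cust=covetret, foleca=vakapri, plonuni=-8, smusmuk=76860/12727, snonu=fe}

Derivation:
Do: begin[89]
See: 89
Do: reciproc[]
See: 1/89
Do: accrue[41/11]
See: 3660/979
Do: fold[21/13]
See: 76860/12727
Do: lodge[smusmuk; <last>]
See: nil
Do: lodge[plonuni; -8]
See: nil
Do: lodge[plepip; 990]
See: nil


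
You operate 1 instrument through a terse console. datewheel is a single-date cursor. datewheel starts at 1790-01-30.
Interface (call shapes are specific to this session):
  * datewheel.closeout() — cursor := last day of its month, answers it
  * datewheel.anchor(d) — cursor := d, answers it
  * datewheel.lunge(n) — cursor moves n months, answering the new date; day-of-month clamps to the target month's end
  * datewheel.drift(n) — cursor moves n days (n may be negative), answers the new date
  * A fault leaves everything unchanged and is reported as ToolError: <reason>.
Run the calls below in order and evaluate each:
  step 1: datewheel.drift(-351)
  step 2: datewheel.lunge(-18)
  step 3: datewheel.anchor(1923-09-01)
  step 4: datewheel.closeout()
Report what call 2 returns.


> datewheel.drift n→-351
[out] 1789-02-13
> datewheel.lunge n→-18
[out] 1787-08-13
> datewheel.anchor d→1923-09-01
[out] 1923-09-01
> datewheel.closeout
[out] 1923-09-30

Answer: 1787-08-13


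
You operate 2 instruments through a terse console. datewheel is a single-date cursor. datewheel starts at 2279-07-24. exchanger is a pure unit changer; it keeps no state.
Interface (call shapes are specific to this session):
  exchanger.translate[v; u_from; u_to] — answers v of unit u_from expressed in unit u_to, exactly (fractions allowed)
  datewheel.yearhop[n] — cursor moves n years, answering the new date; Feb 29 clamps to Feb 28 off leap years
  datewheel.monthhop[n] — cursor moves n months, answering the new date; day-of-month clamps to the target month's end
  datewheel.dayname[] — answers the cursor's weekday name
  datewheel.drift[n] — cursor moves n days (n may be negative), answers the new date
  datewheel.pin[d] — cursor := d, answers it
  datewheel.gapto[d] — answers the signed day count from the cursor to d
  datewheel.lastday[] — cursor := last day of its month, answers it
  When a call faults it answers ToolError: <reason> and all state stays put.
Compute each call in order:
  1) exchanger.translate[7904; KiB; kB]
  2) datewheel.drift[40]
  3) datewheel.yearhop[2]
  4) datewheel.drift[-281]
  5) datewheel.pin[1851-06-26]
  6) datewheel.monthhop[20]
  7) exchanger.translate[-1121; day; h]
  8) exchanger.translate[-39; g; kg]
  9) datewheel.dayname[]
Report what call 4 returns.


Answer: 2280-11-25

Derivation:
// exchanger.translate(v→7904, u_from→KiB, u_to→kB) : 1011712/125
// datewheel.drift(n→40) : 2279-09-02
// datewheel.yearhop(n→2) : 2281-09-02
// datewheel.drift(n→-281) : 2280-11-25
// datewheel.pin(d→1851-06-26) : 1851-06-26
// datewheel.monthhop(n→20) : 1853-02-26
// exchanger.translate(v→-1121, u_from→day, u_to→h) : -26904
// exchanger.translate(v→-39, u_from→g, u_to→kg) : -39/1000
// datewheel.dayname() : Saturday


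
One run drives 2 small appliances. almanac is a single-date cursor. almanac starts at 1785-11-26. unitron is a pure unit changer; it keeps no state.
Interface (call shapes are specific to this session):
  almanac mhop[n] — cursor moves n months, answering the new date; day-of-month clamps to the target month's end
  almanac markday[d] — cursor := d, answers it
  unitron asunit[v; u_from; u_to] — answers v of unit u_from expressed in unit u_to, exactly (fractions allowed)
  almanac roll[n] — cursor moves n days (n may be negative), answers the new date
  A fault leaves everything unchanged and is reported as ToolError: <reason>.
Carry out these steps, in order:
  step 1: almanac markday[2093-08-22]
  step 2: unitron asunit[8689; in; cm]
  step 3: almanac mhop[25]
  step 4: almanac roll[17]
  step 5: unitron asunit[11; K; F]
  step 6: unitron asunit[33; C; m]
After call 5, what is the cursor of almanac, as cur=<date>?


Answer: cur=2095-10-09

Derivation:
> almanac markday 2093-08-22
  2093-08-22
> unitron asunit 8689 in cm
  1103503/50
> almanac mhop 25
  2095-09-22
> almanac roll 17
  2095-10-09
> unitron asunit 11 K F
  -43987/100
> unitron asunit 33 C m
  ToolError: incompatible units


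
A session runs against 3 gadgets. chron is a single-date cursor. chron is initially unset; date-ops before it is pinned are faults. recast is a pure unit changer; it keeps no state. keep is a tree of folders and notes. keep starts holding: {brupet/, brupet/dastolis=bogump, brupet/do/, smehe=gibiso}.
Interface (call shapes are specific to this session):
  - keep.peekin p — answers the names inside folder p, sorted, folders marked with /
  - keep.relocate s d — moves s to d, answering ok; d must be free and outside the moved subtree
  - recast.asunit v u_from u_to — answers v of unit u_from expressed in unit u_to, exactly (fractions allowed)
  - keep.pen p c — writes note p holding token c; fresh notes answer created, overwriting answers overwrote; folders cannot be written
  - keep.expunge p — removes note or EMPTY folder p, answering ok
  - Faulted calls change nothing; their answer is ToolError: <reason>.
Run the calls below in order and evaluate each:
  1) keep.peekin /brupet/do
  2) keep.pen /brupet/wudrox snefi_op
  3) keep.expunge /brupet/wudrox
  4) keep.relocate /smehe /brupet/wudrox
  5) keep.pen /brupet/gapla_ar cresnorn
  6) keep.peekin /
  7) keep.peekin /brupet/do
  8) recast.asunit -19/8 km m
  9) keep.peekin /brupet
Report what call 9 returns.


Answer: [dastolis, do/, gapla_ar, wudrox]

Derivation:
Then peekin using p=/brupet/do, and observe [].
I invoke pen using p=/brupet/wudrox, c=snefi_op, — result: created.
Using expunge using p=/brupet/wudrox: ok.
Invoking relocate using s=/smehe, d=/brupet/wudrox, → ok.
Now I run pen using p=/brupet/gapla_ar, c=cresnorn, which returns created.
Using peekin using p=/, yielding [brupet/].
Using peekin using p=/brupet/do, and observe [].
Invoking asunit using v=-19/8, u_from=km, u_to=m, — result: -2375.
I try peekin using p=/brupet, — result: [dastolis, do/, gapla_ar, wudrox].


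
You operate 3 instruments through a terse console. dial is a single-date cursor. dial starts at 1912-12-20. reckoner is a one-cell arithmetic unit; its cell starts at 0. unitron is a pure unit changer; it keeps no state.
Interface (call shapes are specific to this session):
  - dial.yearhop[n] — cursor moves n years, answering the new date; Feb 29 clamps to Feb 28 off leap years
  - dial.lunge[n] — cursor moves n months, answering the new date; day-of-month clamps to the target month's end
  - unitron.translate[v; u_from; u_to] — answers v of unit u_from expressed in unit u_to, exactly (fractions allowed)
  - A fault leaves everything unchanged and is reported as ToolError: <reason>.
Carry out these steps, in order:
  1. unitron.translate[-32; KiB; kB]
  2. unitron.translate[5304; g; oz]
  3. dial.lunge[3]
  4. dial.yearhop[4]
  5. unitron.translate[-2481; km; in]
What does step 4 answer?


Answer: 1917-03-20

Derivation:
~$ unitron.translate v→-32 u_from→KiB u_to→kB
[out] -4096/125
~$ unitron.translate v→5304 u_from→g u_to→oz
[out] 8486400000/45359237
~$ dial.lunge n→3
[out] 1913-03-20
~$ dial.yearhop n→4
[out] 1917-03-20
~$ unitron.translate v→-2481 u_from→km u_to→in
[out] -12405000000/127


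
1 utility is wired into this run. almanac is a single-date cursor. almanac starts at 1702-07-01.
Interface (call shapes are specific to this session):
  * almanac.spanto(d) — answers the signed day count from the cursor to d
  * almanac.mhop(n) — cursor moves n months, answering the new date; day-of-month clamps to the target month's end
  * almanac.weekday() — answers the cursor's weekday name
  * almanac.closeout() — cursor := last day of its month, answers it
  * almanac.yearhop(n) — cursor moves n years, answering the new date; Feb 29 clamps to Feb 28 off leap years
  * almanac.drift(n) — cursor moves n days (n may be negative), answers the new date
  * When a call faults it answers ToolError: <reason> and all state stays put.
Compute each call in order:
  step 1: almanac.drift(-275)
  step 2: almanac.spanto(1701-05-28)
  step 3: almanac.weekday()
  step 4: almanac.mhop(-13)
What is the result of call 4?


// 1. almanac.drift(n→-275) == 1701-09-29
// 2. almanac.spanto(d→1701-05-28) == -124
// 3. almanac.weekday() == Thursday
// 4. almanac.mhop(n→-13) == 1700-08-29

Answer: 1700-08-29


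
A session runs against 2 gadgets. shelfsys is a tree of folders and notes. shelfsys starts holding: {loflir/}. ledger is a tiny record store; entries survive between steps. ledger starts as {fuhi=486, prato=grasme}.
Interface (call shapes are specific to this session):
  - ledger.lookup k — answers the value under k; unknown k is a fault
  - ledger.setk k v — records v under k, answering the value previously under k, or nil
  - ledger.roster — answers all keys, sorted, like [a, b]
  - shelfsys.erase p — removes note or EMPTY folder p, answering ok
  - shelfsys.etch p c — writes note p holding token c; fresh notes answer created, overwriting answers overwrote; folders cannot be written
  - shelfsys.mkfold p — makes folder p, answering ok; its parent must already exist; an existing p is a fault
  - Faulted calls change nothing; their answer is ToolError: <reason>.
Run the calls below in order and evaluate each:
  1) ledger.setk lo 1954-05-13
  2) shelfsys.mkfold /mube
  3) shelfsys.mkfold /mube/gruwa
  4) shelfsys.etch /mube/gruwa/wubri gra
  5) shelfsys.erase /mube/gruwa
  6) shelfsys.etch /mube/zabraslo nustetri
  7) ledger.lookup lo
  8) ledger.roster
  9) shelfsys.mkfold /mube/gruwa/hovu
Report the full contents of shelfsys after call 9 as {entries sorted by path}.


;; setk(k→lo, v→1954-05-13) : nil
;; mkfold(p→/mube) : ok
;; mkfold(p→/mube/gruwa) : ok
;; etch(p→/mube/gruwa/wubri, c→gra) : created
;; erase(p→/mube/gruwa) : ToolError: not empty
;; etch(p→/mube/zabraslo, c→nustetri) : created
;; lookup(k→lo) : 1954-05-13
;; roster() : [fuhi, lo, prato]
;; mkfold(p→/mube/gruwa/hovu) : ok

Answer: {loflir/, mube/, mube/gruwa/, mube/gruwa/hovu/, mube/gruwa/wubri=gra, mube/zabraslo=nustetri}


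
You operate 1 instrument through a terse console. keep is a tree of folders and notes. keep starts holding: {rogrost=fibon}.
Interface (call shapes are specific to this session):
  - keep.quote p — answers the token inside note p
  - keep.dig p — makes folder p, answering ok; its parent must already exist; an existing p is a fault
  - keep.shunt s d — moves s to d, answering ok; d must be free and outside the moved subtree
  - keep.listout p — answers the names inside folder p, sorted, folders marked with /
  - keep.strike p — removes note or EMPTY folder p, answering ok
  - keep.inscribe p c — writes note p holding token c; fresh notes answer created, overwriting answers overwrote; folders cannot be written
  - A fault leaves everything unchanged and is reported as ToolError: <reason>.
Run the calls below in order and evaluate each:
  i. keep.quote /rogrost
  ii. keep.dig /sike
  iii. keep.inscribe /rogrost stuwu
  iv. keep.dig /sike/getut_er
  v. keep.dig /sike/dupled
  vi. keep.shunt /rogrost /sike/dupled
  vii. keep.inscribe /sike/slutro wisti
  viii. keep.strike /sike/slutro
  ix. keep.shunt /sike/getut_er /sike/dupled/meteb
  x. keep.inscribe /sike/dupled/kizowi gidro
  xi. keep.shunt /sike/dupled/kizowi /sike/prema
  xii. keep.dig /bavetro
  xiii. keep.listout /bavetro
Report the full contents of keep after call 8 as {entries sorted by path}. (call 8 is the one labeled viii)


Answer: {rogrost=stuwu, sike/, sike/dupled/, sike/getut_er/}

Derivation:
;; 1. keep.quote(p=/rogrost) : fibon
;; 2. keep.dig(p=/sike) : ok
;; 3. keep.inscribe(p=/rogrost, c=stuwu) : overwrote
;; 4. keep.dig(p=/sike/getut_er) : ok
;; 5. keep.dig(p=/sike/dupled) : ok
;; 6. keep.shunt(s=/rogrost, d=/sike/dupled) : ToolError: exists
;; 7. keep.inscribe(p=/sike/slutro, c=wisti) : created
;; 8. keep.strike(p=/sike/slutro) : ok
;; 9. keep.shunt(s=/sike/getut_er, d=/sike/dupled/meteb) : ok
;; 10. keep.inscribe(p=/sike/dupled/kizowi, c=gidro) : created
;; 11. keep.shunt(s=/sike/dupled/kizowi, d=/sike/prema) : ok
;; 12. keep.dig(p=/bavetro) : ok
;; 13. keep.listout(p=/bavetro) : []


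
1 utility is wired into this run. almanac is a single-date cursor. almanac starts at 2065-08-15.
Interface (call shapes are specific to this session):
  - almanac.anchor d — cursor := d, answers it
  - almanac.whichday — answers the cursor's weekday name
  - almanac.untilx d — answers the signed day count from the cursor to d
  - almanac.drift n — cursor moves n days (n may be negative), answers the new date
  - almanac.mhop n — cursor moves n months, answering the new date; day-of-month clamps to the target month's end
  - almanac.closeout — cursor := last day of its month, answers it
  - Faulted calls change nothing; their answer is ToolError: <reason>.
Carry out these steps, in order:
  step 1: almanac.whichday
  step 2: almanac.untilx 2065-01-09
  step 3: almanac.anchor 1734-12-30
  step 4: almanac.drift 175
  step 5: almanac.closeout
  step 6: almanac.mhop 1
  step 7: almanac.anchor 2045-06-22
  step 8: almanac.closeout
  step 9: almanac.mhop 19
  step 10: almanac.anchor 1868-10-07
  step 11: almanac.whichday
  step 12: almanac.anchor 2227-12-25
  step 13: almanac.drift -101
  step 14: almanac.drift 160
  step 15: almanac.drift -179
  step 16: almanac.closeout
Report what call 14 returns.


Answer: 2228-02-22

Derivation:
·→ whichday()
·← Saturday
·→ untilx(2065-01-09)
·← -218
·→ anchor(1734-12-30)
·← 1734-12-30
·→ drift(175)
·← 1735-06-23
·→ closeout()
·← 1735-06-30
·→ mhop(1)
·← 1735-07-30
·→ anchor(2045-06-22)
·← 2045-06-22
·→ closeout()
·← 2045-06-30
·→ mhop(19)
·← 2047-01-30
·→ anchor(1868-10-07)
·← 1868-10-07
·→ whichday()
·← Wednesday
·→ anchor(2227-12-25)
·← 2227-12-25
·→ drift(-101)
·← 2227-09-15
·→ drift(160)
·← 2228-02-22
·→ drift(-179)
·← 2227-08-27
·→ closeout()
·← 2227-08-31


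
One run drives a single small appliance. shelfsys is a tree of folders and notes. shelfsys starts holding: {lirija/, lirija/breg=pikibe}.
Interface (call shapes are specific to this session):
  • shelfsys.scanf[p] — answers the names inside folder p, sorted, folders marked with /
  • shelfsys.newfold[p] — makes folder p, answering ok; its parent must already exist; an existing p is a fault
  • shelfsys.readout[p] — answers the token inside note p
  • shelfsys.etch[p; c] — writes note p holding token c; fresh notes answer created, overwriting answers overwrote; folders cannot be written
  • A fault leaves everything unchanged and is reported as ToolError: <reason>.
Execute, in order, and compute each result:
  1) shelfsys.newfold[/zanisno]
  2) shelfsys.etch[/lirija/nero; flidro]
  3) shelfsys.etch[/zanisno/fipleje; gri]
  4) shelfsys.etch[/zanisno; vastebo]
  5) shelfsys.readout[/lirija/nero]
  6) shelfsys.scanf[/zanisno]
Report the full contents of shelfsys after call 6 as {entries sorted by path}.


% shelfsys.newfold p=/zanisno
= ok
% shelfsys.etch p=/lirija/nero c=flidro
= created
% shelfsys.etch p=/zanisno/fipleje c=gri
= created
% shelfsys.etch p=/zanisno c=vastebo
= ToolError: is a directory
% shelfsys.readout p=/lirija/nero
= flidro
% shelfsys.scanf p=/zanisno
= [fipleje]

Answer: {lirija/, lirija/breg=pikibe, lirija/nero=flidro, zanisno/, zanisno/fipleje=gri}


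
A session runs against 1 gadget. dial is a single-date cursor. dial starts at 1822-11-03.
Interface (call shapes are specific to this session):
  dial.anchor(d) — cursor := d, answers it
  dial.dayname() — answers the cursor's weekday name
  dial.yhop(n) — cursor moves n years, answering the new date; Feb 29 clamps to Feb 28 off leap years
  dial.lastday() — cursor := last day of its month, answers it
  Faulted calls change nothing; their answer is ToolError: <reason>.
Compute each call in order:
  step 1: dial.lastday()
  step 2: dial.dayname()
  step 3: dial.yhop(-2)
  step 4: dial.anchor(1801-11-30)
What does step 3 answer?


Answer: 1820-11-30

Derivation:
~$ dial.lastday
  1822-11-30
~$ dial.dayname
  Saturday
~$ dial.yhop n='-2'
  1820-11-30
~$ dial.anchor d='1801-11-30'
  1801-11-30


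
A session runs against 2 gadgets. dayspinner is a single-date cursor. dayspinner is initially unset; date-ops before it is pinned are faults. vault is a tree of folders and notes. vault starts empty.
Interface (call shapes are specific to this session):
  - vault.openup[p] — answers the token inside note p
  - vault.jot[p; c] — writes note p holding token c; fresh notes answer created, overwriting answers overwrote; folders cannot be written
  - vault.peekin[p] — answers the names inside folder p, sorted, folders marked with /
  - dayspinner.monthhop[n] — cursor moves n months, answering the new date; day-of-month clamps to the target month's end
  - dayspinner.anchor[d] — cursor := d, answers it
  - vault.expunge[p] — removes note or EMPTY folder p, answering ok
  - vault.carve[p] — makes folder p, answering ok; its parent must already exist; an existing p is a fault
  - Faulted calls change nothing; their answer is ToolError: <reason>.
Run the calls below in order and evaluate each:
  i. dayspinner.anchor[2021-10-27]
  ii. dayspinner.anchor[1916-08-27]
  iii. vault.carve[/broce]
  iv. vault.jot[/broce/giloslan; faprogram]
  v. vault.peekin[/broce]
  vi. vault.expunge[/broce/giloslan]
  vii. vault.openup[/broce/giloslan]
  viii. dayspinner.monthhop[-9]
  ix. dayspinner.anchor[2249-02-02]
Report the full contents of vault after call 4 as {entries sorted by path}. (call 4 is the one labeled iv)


Then dayspinner.anchor using d=2021-10-27, and observe 2021-10-27.
Using dayspinner.anchor using d=1916-08-27, — result: 1916-08-27.
Next I call vault.carve using p=/broce, → ok.
I call vault.jot using p=/broce/giloslan, c=faprogram, — result: created.
Invoking vault.peekin using p=/broce, and observe [giloslan].
I call vault.expunge using p=/broce/giloslan, — result: ok.
Now I run vault.openup using p=/broce/giloslan: ToolError: not found.
Next I call dayspinner.monthhop using n=-9, and see 1915-11-27.
I call dayspinner.anchor using d=2249-02-02, and observe 2249-02-02.

Answer: {broce/, broce/giloslan=faprogram}


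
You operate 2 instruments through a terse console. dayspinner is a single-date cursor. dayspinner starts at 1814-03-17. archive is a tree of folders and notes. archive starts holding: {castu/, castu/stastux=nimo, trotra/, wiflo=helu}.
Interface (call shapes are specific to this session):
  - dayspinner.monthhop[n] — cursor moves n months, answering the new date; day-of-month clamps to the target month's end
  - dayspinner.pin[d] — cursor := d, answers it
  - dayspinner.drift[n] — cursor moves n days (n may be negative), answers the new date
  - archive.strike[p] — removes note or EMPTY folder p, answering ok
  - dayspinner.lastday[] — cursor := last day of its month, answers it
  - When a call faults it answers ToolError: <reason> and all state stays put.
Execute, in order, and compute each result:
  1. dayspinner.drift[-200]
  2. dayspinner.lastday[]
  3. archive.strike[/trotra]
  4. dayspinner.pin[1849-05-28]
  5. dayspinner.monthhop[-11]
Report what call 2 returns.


Answer: 1813-08-31

Derivation:
==> dayspinner.drift(n=-200)
<== 1813-08-29
==> dayspinner.lastday()
<== 1813-08-31
==> archive.strike(p=/trotra)
<== ok
==> dayspinner.pin(d=1849-05-28)
<== 1849-05-28
==> dayspinner.monthhop(n=-11)
<== 1848-06-28


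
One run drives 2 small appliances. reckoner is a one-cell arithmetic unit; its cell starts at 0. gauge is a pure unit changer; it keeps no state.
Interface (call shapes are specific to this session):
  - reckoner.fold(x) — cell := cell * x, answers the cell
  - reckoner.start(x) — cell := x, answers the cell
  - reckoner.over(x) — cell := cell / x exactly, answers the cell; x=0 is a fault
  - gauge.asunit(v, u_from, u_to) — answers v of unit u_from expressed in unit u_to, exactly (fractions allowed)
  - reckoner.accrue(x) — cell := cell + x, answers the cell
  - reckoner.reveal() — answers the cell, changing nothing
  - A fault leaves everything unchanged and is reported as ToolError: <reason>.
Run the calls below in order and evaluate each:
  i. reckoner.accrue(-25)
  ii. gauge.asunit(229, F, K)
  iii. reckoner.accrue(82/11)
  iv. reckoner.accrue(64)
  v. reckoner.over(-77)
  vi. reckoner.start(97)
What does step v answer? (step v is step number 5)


Answer: -73/121

Derivation:
Step: reckoner.accrue[x='-25']
Result: -25
Step: gauge.asunit[v='229'; u_from='F'; u_to='K']
Result: 68867/180
Step: reckoner.accrue[x='82/11']
Result: -193/11
Step: reckoner.accrue[x='64']
Result: 511/11
Step: reckoner.over[x='-77']
Result: -73/121
Step: reckoner.start[x='97']
Result: 97


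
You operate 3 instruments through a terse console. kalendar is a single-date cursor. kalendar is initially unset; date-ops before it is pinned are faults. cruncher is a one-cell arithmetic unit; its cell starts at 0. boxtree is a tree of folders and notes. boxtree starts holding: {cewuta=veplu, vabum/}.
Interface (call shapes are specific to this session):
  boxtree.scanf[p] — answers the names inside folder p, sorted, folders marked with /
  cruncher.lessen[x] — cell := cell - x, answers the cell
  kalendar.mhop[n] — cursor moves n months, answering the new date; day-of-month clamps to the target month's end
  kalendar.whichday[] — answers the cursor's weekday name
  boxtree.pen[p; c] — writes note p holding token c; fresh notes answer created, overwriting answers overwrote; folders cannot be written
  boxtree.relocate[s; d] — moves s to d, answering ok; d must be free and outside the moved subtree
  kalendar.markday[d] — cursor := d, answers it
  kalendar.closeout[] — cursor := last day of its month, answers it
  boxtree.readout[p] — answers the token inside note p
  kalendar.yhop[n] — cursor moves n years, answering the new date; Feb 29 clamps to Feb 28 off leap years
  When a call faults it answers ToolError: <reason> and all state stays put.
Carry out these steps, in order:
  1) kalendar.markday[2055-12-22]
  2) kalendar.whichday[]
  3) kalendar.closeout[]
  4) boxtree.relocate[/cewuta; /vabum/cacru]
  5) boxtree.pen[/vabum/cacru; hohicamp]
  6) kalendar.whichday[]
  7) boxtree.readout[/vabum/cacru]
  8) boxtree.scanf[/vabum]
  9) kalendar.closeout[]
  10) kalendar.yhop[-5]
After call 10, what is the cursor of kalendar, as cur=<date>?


Answer: cur=2050-12-31

Derivation:
Using kalendar.markday(2055-12-22), — result: 2055-12-22.
I call kalendar.whichday, and observe Wednesday.
Calling kalendar.closeout, giving 2055-12-31.
Next I call boxtree.relocate(/cewuta, /vabum/cacru), and observe ok.
Next I call boxtree.pen(/vabum/cacru, hohicamp), and get overwrote.
Then kalendar.whichday(), and observe Friday.
I use boxtree.readout(/vabum/cacru), which returns hohicamp.
Now I run boxtree.scanf(/vabum): [cacru].
I use kalendar.closeout(), and observe 2055-12-31.
I run kalendar.yhop(-5), giving 2050-12-31.


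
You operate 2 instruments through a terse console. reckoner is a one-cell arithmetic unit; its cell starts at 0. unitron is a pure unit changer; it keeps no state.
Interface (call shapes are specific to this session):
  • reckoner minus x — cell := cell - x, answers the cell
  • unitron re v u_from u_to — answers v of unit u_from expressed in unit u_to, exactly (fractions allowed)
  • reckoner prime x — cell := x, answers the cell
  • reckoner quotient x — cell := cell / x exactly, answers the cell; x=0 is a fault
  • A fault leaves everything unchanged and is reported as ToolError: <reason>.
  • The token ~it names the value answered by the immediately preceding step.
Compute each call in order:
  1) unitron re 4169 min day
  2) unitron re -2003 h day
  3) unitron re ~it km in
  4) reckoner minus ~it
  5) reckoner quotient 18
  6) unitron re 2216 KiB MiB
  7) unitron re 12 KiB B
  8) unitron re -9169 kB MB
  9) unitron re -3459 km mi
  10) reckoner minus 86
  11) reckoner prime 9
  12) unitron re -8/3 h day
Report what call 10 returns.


Using unitron re with v=4169, u_from=min, u_to=day, yielding 4169/1440.
Calling unitron re with v=-2003, u_from=h, u_to=day, and get -2003/24.
Calling unitron re with v=~it, u_from=km, u_to=in, and observe -1251875000/381.
Next I call reckoner minus with x=~it: 1251875000/381.
Invoking reckoner quotient with x=18, which returns 625937500/3429.
I call unitron re with v=2216, u_from=KiB, u_to=MiB, — result: 277/128.
I use unitron re with v=12, u_from=KiB, u_to=B, and see 12288.
Now I run unitron re with v=-9169, u_from=kB, u_to=MB: -9169/1000.
Next I call unitron re with v=-3459, u_from=km, u_to=mi, which returns -18015625/8382.
I invoke reckoner minus with x=86: 625642606/3429.
I run reckoner prime with x=9, yielding 9.
Using unitron re with v=-8/3, u_from=h, u_to=day, and see -1/9.

Answer: 625642606/3429


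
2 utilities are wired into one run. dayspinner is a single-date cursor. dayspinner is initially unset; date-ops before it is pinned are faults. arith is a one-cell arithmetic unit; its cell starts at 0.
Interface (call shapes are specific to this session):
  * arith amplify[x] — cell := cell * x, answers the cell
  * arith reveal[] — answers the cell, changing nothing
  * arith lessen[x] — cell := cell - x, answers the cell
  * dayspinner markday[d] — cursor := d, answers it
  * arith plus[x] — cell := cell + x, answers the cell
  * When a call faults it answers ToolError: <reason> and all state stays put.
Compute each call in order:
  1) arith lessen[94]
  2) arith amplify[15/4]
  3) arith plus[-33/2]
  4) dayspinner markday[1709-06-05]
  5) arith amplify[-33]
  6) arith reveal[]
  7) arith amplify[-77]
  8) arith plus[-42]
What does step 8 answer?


>>> arith lessen x→94
= -94
>>> arith amplify x→15/4
= -705/2
>>> arith plus x→-33/2
= -369
>>> dayspinner markday d→1709-06-05
= 1709-06-05
>>> arith amplify x→-33
= 12177
>>> arith reveal
= 12177
>>> arith amplify x→-77
= -937629
>>> arith plus x→-42
= -937671

Answer: -937671


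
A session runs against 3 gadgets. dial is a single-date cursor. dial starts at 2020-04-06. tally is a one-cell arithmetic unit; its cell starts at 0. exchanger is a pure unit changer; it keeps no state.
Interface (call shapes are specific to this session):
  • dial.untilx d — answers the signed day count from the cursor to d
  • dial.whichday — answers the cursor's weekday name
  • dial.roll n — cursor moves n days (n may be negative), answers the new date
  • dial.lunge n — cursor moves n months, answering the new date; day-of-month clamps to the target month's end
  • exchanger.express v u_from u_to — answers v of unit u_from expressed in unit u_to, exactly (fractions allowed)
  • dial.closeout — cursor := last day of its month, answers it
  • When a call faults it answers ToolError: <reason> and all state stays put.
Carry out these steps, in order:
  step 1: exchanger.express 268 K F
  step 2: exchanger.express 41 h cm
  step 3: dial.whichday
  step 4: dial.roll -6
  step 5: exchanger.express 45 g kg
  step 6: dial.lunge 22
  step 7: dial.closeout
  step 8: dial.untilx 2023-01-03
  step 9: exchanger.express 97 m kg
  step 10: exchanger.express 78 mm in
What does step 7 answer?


==> exchanger.express(v: 268, u_from: K, u_to: F)
<== 2273/100
==> exchanger.express(v: 41, u_from: h, u_to: cm)
<== ToolError: incompatible units
==> dial.whichday()
<== Monday
==> dial.roll(n: -6)
<== 2020-03-31
==> exchanger.express(v: 45, u_from: g, u_to: kg)
<== 9/200
==> dial.lunge(n: 22)
<== 2022-01-31
==> dial.closeout()
<== 2022-01-31
==> dial.untilx(d: 2023-01-03)
<== 337
==> exchanger.express(v: 97, u_from: m, u_to: kg)
<== ToolError: incompatible units
==> exchanger.express(v: 78, u_from: mm, u_to: in)
<== 390/127

Answer: 2022-01-31


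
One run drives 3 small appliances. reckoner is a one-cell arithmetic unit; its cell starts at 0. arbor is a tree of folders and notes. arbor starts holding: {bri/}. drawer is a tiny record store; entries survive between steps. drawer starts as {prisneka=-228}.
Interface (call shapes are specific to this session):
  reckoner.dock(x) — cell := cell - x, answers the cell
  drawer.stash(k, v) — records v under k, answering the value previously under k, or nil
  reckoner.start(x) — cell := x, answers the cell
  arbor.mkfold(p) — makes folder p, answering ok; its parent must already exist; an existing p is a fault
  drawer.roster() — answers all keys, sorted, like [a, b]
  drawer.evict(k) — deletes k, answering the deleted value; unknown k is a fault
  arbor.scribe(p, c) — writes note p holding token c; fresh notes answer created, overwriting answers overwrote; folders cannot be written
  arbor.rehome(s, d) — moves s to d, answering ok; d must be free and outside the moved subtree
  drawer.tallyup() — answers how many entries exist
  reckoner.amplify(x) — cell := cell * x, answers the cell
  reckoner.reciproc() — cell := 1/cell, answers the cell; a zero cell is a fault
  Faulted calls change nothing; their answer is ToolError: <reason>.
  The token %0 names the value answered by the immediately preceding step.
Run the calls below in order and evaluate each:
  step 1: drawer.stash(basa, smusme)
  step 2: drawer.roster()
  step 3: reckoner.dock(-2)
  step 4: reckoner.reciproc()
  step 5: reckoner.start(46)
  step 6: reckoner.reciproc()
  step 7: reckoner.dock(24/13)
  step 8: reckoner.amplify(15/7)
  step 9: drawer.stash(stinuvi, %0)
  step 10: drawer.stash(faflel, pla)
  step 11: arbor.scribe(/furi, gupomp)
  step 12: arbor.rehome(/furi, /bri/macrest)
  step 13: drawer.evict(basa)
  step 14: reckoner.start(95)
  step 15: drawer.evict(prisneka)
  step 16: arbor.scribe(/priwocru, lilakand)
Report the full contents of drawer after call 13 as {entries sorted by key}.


Answer: {faflel=pla, prisneka=-228, stinuvi=-16365/4186}

Derivation:
==> drawer.stash(k: basa, v: smusme)
<== nil
==> drawer.roster()
<== [basa, prisneka]
==> reckoner.dock(x: -2)
<== 2
==> reckoner.reciproc()
<== 1/2
==> reckoner.start(x: 46)
<== 46
==> reckoner.reciproc()
<== 1/46
==> reckoner.dock(x: 24/13)
<== -1091/598
==> reckoner.amplify(x: 15/7)
<== -16365/4186
==> drawer.stash(k: stinuvi, v: %0)
<== nil
==> drawer.stash(k: faflel, v: pla)
<== nil
==> arbor.scribe(p: /furi, c: gupomp)
<== created
==> arbor.rehome(s: /furi, d: /bri/macrest)
<== ok
==> drawer.evict(k: basa)
<== smusme
==> reckoner.start(x: 95)
<== 95
==> drawer.evict(k: prisneka)
<== -228
==> arbor.scribe(p: /priwocru, c: lilakand)
<== created


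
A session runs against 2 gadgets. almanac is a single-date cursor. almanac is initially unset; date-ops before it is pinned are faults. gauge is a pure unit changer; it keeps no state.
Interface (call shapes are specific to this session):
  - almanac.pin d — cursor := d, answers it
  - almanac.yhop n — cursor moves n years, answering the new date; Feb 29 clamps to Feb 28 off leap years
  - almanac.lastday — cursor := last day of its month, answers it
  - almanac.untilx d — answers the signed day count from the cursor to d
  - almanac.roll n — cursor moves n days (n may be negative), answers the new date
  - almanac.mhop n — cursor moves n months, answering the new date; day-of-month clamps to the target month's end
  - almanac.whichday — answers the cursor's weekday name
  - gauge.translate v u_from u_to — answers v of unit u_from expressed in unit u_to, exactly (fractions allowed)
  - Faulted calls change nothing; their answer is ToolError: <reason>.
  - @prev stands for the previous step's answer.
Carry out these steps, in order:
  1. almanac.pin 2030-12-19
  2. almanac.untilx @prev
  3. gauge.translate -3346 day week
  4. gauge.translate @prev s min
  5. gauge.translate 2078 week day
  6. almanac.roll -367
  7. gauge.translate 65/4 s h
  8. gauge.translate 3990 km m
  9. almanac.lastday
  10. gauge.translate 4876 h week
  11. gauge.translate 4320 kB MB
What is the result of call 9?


Answer: 2029-12-31

Derivation:
==> pin(2030-12-19)
<== 2030-12-19
==> untilx(@prev)
<== 0
==> translate(-3346, day, week)
<== -478
==> translate(@prev, s, min)
<== -239/30
==> translate(2078, week, day)
<== 14546
==> roll(-367)
<== 2029-12-17
==> translate(65/4, s, h)
<== 13/2880
==> translate(3990, km, m)
<== 3990000
==> lastday()
<== 2029-12-31
==> translate(4876, h, week)
<== 1219/42
==> translate(4320, kB, MB)
<== 108/25


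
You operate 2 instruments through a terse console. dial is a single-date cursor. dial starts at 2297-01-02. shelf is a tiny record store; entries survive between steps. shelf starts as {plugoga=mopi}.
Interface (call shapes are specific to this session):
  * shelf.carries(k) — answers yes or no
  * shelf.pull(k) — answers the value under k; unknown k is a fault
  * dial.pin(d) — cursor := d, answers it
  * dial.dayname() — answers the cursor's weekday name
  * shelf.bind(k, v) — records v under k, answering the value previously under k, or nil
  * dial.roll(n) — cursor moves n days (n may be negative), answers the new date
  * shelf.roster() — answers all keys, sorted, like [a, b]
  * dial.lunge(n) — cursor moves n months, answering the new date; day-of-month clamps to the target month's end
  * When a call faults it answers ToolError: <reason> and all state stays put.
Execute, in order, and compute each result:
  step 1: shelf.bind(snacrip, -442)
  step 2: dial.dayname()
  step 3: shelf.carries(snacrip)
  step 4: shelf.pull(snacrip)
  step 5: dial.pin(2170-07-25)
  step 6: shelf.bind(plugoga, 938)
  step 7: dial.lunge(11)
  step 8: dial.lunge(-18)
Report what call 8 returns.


Answer: 2169-12-25

Derivation:
[in] shelf.bind snacrip -442
:: nil
[in] dial.dayname
:: Saturday
[in] shelf.carries snacrip
:: yes
[in] shelf.pull snacrip
:: -442
[in] dial.pin 2170-07-25
:: 2170-07-25
[in] shelf.bind plugoga 938
:: mopi
[in] dial.lunge 11
:: 2171-06-25
[in] dial.lunge -18
:: 2169-12-25


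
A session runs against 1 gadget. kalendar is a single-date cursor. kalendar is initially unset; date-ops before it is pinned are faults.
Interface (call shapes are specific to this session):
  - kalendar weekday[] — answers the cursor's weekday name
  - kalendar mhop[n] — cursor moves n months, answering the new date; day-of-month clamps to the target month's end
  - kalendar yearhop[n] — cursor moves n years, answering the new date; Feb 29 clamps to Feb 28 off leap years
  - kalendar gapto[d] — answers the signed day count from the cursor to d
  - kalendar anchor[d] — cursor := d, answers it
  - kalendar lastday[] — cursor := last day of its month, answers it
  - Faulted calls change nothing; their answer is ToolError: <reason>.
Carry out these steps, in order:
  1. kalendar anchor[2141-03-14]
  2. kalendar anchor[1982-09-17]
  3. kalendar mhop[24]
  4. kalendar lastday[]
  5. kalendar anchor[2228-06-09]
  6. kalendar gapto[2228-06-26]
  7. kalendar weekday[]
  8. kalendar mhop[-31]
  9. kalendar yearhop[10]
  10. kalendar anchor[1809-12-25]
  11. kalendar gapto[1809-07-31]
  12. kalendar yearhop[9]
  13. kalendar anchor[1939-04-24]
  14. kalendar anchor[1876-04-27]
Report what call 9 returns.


Answer: 2235-11-09

Derivation:
Do: kalendar anchor[d→2141-03-14]
See: 2141-03-14
Do: kalendar anchor[d→1982-09-17]
See: 1982-09-17
Do: kalendar mhop[n→24]
See: 1984-09-17
Do: kalendar lastday[]
See: 1984-09-30
Do: kalendar anchor[d→2228-06-09]
See: 2228-06-09
Do: kalendar gapto[d→2228-06-26]
See: 17
Do: kalendar weekday[]
See: Monday
Do: kalendar mhop[n→-31]
See: 2225-11-09
Do: kalendar yearhop[n→10]
See: 2235-11-09
Do: kalendar anchor[d→1809-12-25]
See: 1809-12-25
Do: kalendar gapto[d→1809-07-31]
See: -147
Do: kalendar yearhop[n→9]
See: 1818-12-25
Do: kalendar anchor[d→1939-04-24]
See: 1939-04-24
Do: kalendar anchor[d→1876-04-27]
See: 1876-04-27


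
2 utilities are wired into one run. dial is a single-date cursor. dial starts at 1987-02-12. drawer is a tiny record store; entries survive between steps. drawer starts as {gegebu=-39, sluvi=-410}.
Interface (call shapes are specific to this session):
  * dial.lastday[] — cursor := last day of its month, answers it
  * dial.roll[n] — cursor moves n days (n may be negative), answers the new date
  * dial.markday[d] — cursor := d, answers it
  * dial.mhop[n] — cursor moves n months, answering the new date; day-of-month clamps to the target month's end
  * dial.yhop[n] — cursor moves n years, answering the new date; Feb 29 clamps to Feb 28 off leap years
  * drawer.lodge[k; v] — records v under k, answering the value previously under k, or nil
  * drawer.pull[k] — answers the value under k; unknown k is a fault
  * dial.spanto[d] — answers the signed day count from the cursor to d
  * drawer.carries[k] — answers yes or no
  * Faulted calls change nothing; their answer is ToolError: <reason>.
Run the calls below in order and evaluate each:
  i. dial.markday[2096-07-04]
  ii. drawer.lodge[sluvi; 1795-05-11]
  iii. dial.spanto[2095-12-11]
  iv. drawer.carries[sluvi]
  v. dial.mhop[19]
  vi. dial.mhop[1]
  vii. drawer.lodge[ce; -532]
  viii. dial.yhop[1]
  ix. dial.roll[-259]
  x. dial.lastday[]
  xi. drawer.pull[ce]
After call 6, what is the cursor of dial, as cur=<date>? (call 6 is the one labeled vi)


[in] dial.markday 2096-07-04
:: 2096-07-04
[in] drawer.lodge sluvi 1795-05-11
:: -410
[in] dial.spanto 2095-12-11
:: -206
[in] drawer.carries sluvi
:: yes
[in] dial.mhop 19
:: 2098-02-04
[in] dial.mhop 1
:: 2098-03-04
[in] drawer.lodge ce -532
:: nil
[in] dial.yhop 1
:: 2099-03-04
[in] dial.roll -259
:: 2098-06-18
[in] dial.lastday
:: 2098-06-30
[in] drawer.pull ce
:: -532

Answer: cur=2098-03-04


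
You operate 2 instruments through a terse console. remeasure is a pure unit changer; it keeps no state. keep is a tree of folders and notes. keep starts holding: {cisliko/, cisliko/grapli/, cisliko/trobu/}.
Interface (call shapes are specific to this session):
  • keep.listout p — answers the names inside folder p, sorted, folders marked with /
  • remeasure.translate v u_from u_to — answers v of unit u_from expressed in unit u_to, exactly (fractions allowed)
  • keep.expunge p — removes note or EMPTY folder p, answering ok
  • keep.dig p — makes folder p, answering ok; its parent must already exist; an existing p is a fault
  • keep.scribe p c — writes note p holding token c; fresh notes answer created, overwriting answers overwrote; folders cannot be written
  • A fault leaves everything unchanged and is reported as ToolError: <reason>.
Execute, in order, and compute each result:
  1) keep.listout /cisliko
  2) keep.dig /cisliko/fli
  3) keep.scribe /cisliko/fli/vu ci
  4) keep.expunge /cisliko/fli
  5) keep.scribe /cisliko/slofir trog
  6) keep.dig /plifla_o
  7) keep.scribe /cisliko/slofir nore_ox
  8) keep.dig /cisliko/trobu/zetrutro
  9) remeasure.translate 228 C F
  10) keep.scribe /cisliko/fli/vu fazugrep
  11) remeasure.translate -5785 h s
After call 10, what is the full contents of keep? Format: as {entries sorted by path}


==> keep.listout(p: /cisliko)
<== [grapli/, trobu/]
==> keep.dig(p: /cisliko/fli)
<== ok
==> keep.scribe(p: /cisliko/fli/vu, c: ci)
<== created
==> keep.expunge(p: /cisliko/fli)
<== ToolError: not empty
==> keep.scribe(p: /cisliko/slofir, c: trog)
<== created
==> keep.dig(p: /plifla_o)
<== ok
==> keep.scribe(p: /cisliko/slofir, c: nore_ox)
<== overwrote
==> keep.dig(p: /cisliko/trobu/zetrutro)
<== ok
==> remeasure.translate(v: 228, u_from: C, u_to: F)
<== 2212/5
==> keep.scribe(p: /cisliko/fli/vu, c: fazugrep)
<== overwrote
==> remeasure.translate(v: -5785, u_from: h, u_to: s)
<== -20826000

Answer: {cisliko/, cisliko/fli/, cisliko/fli/vu=fazugrep, cisliko/grapli/, cisliko/slofir=nore_ox, cisliko/trobu/, cisliko/trobu/zetrutro/, plifla_o/}
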